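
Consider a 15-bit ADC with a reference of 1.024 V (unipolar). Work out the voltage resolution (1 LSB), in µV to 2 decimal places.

31.25 µV

Full-scale span = 1.024 V.
LSB = 1.024 / 2^15 = 1.024 / 32768 = 3.125e-05 V = 31.25 µV.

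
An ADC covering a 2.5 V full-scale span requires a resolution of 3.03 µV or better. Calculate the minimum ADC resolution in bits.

20 bits

Number of steps required ≥ 2.5 V / 3.03 µV = 825082.51.
Need 2^N ≥ 825082.51; 2^19 = 524288, 2^20 = 1048576.
Minimum N = 20.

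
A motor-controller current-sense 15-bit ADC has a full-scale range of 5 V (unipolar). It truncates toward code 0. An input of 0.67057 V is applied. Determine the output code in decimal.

code 4394

LSB = 5 V / 32768 = 152.59 µV.
(V_in − V_low)/LSB = (0.67057 − 0) / 0.000152588 = 4394.648.
Floor → code 4394.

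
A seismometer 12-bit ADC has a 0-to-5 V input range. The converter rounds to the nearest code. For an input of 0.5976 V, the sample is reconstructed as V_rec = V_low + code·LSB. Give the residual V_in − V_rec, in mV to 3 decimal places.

-0.545 mV

Step size: 5 V ÷ 2^12 = 1.221 mV.
Scaled input = 489.5539 LSBs, so code = 490.
Reconstructed: 0.59814453 V.
Difference: -0.000544531 V → -0.545 mV.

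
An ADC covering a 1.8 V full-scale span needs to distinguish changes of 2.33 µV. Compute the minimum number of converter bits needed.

Number of steps required ≥ 1.8 V / 2.33 µV = 772532.19.
Need 2^N ≥ 772532.19; 2^19 = 524288, 2^20 = 1048576.
Minimum N = 20.

20 bits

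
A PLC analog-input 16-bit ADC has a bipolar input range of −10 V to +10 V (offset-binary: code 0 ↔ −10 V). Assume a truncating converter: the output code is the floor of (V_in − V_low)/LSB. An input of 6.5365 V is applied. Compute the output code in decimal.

code 54186

With 65536 levels over 20 V, one step is 305.18 µV.
(6.5365 − (−10)) / 0.000305176 = 54186.803 LSBs.
Floor → code 54186.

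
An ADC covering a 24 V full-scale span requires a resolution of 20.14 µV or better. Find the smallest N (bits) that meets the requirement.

21 bits

Number of steps required ≥ 24 V / 20.14 µV = 1191658.39.
Need 2^N ≥ 1191658.39; 2^20 = 1048576, 2^21 = 2097152.
Minimum N = 21.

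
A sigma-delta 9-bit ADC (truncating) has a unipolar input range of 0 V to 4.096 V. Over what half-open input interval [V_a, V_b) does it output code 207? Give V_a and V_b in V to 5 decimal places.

LSB = 4.096/2^9 = 8.000 mV.
V_a = V_low + 207·LSB = 1.656 V; V_b = V_low + 208·LSB = 1.664 V.

[1.65600 V, 1.66400 V)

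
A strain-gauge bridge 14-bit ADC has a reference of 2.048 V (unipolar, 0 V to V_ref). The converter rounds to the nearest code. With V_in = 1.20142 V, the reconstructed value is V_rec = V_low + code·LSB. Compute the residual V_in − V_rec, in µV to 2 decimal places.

45.00 µV

LSB = 2.048/2^14 = 125.00 µV.
(1.20142 − 0)/0.000125 = 9611.3600; round gives code 9611.
Reconstructed: 1.201375 V.
Difference: 4.5e-05 V → 45.00 µV.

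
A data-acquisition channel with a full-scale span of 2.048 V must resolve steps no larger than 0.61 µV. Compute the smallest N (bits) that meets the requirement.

Number of steps required ≥ 2.048 V / 0.61 µV = 3357377.05.
Need 2^N ≥ 3357377.05; 2^21 = 2097152, 2^22 = 4194304.
Minimum N = 22.

22 bits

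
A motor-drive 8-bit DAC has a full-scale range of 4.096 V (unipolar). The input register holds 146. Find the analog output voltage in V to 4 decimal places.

LSB = 4.096 V / 2^8 = 16.000 mV.
V_out = 0 + 146 × 0.016 V = 2.336 V.

2.3360 V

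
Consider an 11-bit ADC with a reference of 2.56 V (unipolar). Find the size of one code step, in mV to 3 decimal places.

Full-scale span = 2.56 V.
LSB = 2.56 / 2^11 = 2.56 / 2048 = 0.00125 V = 1.250 mV.

1.250 mV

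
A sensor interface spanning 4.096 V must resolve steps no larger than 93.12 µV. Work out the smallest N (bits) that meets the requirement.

Number of steps required ≥ 4.096 V / 93.12 µV = 43986.25.
Need 2^N ≥ 43986.25; 2^15 = 32768, 2^16 = 65536.
Minimum N = 16.

16 bits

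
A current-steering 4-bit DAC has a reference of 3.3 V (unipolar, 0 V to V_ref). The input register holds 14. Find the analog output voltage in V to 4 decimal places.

2.8875 V

LSB = 3.3 V / 2^4 = 206.250 mV.
V_out = 0 + 14 × 0.20625 V = 2.8875 V.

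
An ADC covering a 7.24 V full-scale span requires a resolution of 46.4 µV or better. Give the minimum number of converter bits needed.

18 bits

Number of steps required ≥ 7.24 V / 46.4 µV = 156034.48.
Need 2^N ≥ 156034.48; 2^17 = 131072, 2^18 = 262144.
Minimum N = 18.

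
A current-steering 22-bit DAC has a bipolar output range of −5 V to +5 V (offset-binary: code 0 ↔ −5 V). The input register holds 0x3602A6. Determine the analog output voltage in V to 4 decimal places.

LSB = 10 V / 2^22 = 2.38 µV.
Code 0x3602A6 = 3539622 decimal.
V_out = (−5) + 3539622 × 2.38419e-06 V = 3.43912 V.

3.4391 V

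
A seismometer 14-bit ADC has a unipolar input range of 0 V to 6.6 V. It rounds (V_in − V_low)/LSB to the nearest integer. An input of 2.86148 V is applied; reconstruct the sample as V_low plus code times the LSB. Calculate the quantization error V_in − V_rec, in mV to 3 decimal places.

One LSB is 6.6 V / 16384 = 402.83 µV.
(2.86148 − 0)/0.000402832 = 7103.4073; round gives code 7103.
Code 7103 maps back to 0 + 7103×0.000402832 V = 2.8613159 V.
Difference: 0.000164082 V → 0.164 mV.

0.164 mV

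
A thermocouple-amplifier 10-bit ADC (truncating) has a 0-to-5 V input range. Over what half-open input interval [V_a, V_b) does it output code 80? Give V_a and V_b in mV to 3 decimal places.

LSB = 5/2^10 = 4.883 mV.
V_a = V_low + 80·LSB = 0.390625 V; V_b = V_low + 81·LSB = 0.395508 V.

[390.625 mV, 395.508 mV)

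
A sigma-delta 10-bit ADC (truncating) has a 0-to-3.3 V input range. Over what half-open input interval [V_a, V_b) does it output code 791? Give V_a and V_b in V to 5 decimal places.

LSB = 3.3/2^10 = 3.223 mV.
V_a = V_low + 791·LSB = 2.54912 V; V_b = V_low + 792·LSB = 2.55234 V.

[2.54912 V, 2.55234 V)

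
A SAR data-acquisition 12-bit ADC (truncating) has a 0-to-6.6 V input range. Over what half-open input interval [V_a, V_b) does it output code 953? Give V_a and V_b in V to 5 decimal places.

[1.53560 V, 1.53721 V)

LSB = 6.6/2^12 = 1.611 mV.
V_a = V_low + 953·LSB = 1.5356 V; V_b = V_low + 954·LSB = 1.53721 V.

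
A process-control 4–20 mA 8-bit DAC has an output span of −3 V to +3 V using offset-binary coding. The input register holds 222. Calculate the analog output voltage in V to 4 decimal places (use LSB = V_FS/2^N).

LSB = 6 V / 2^8 = 23.438 mV.
V_out = (−3) + 222 × 0.0234375 V = 2.20312 V.

2.2031 V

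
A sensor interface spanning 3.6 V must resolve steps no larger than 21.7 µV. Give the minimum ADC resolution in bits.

Number of steps required ≥ 3.6 V / 21.7 µV = 165898.62.
Need 2^N ≥ 165898.62; 2^17 = 131072, 2^18 = 262144.
Minimum N = 18.

18 bits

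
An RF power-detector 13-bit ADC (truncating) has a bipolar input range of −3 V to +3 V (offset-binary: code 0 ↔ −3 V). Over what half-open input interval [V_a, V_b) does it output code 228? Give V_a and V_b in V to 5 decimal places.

LSB = 6/2^13 = 0.732 mV.
V_a = V_low + 228·LSB = -2.83301 V; V_b = V_low + 229·LSB = -2.83228 V.

[-2.83301 V, -2.83228 V)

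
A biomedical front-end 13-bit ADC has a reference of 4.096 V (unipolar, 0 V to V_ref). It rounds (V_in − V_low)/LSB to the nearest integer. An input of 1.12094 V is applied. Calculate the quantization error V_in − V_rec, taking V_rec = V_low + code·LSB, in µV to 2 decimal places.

Step size: 4.096 V ÷ 2^13 = 0.500 mV.
(1.12094 − 0)/0.0005 = 2241.8800; round gives code 2242.
Code 2242 maps back to 0 + 2242×0.0005 V = 1.121 V.
V_in − V_rec = -6e-05 V = -60.00 µV.

-60.00 µV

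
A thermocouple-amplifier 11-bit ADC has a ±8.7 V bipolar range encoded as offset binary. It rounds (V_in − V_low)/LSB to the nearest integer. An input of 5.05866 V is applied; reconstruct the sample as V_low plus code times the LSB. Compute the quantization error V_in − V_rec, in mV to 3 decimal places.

LSB = 17.4/2^11 = 8.496 mV.
(5.05866 − (−8.7))/0.00849609 = 1619.4101; round gives code 1619.
Code 1619 maps back to (−8.7) + 1619×0.00849609 V = 5.0551758 V.
V_in − V_rec = 0.00348422 V = 3.484 mV.

3.484 mV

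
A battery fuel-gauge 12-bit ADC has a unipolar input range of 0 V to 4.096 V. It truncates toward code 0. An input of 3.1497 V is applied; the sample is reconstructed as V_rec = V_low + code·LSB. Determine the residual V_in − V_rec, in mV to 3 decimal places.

0.700 mV

Step size: 4.096 V ÷ 2^12 = 1.000 mV.
(3.1497 − 0)/0.001 = 3149.7000; ⌊·⌋ gives code 3149.
Code 3149 maps back to 0 + 3149×0.001 V = 3.149 V.
Error = 3.1497 − 3.149 = 0.0007 V = 0.700 mV.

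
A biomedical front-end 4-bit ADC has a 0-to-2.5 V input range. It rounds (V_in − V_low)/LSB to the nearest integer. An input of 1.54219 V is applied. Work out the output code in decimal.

LSB = 2.5 V / 16 = 156.250 mV.
Input sits at 9.870 steps above V_low.
So the output code is 10.

code 10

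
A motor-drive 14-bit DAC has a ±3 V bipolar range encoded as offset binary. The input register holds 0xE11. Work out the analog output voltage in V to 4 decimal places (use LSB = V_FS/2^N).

-1.6813 V

LSB = 6 V / 2^14 = 366.21 µV.
Code 0xE11 = 3601 decimal.
V_out = (−3) + 3601 × 0.000366211 V = -1.68127 V.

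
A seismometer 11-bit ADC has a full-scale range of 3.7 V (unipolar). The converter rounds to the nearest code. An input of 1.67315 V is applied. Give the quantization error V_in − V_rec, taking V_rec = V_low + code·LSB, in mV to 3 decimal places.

0.201 mV

LSB = 3.7/2^11 = 1.807 mV.
(V_in − V_low)/LSB = (1.67315 − 0)/0.00180664 = 926.1111 → code 926 (round).
Code 926 maps back to 0 + 926×0.00180664 V = 1.6729492 V.
Difference: 0.000200781 V → 0.201 mV.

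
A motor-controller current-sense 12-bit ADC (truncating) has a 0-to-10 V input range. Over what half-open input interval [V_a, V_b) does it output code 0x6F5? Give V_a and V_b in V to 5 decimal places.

LSB = 10/2^12 = 2.441 mV.
Code 0x6F5 = 1781 decimal.
V_a = V_low + 1781·LSB = 4.34814 V; V_b = V_low + 1782·LSB = 4.35059 V.

[4.34814 V, 4.35059 V)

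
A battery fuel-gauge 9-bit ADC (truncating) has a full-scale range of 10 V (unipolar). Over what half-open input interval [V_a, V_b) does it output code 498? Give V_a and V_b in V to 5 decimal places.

[9.72656 V, 9.74609 V)

LSB = 10/2^9 = 19.531 mV.
V_a = V_low + 498·LSB = 9.72656 V; V_b = V_low + 499·LSB = 9.74609 V.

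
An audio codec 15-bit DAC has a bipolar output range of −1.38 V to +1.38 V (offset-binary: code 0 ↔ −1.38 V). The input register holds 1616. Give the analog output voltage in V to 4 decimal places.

LSB = 2.76 V / 2^15 = 84.23 µV.
V_out = (−1.38) + 1616 × 8.42285e-05 V = -1.24389 V.

-1.2439 V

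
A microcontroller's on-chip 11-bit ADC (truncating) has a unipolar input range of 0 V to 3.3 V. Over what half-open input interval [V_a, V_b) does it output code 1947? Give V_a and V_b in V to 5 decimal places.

[3.13726 V, 3.13887 V)

LSB = 3.3/2^11 = 1.611 mV.
V_a = V_low + 1947·LSB = 3.13726 V; V_b = V_low + 1948·LSB = 3.13887 V.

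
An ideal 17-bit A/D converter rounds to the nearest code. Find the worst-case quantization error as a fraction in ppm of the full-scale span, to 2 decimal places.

Rounding → worst-case error = ½ LSB = V_FS/2^18, so 1e+06/262144 = 3.8147 ppm of full scale.

3.81 ppm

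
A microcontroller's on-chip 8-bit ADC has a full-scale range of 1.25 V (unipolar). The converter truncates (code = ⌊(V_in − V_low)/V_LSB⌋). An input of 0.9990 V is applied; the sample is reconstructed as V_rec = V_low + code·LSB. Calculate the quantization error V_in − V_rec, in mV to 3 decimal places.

One LSB is 1.25 V / 256 = 4.883 mV.
Scaled input = 204.5952 LSBs, so code = 204.
Reconstructed: 0.99609375 V.
V_in − V_rec = 0.00290625 V = 2.906 mV.

2.906 mV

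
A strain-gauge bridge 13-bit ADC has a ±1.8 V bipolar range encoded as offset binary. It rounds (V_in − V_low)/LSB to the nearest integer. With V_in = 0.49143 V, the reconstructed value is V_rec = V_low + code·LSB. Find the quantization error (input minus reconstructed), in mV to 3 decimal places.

0.121 mV

LSB = 3.6/2^13 = 439.45 µV.
(0.49143 − (−1.8))/0.000439453 = 5214.2763; round gives code 5214.
Code 5214 maps back to (−1.8) + 5214×0.000439453 V = 0.49130859 V.
V_in − V_rec = 0.000121406 V = 0.121 mV.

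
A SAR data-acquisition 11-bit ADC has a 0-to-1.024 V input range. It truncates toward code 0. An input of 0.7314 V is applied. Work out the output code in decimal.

code 1462

LSB = 1.024 V / 2048 = 0.500 mV.
(V_in − V_low)/LSB = (0.7314 − 0) / 0.0005 = 1462.800.
Floor → code 1462.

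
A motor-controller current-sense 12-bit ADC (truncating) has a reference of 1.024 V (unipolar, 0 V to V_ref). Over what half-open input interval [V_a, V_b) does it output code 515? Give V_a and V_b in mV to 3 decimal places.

[128.750 mV, 129.000 mV)

LSB = 1.024/2^12 = 250.00 µV.
V_a = V_low + 515·LSB = 0.12875 V; V_b = V_low + 516·LSB = 0.129 V.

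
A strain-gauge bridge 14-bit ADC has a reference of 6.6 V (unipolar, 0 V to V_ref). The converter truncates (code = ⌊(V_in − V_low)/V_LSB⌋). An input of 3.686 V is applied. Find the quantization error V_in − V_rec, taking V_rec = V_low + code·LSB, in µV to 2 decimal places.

86.91 µV

One LSB is 6.6 V / 16384 = 402.83 µV.
(3.686 − 0)/0.000402832 = 9150.2158; ⌊·⌋ gives code 9150.
V_rec = 0 + 9150·0.000402832 = 3.6859131 V.
V_in − V_rec = 8.69141e-05 V = 86.91 µV.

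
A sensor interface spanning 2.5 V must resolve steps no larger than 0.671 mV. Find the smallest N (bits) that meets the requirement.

Number of steps required ≥ 2.5 V / 0.671 mV = 3725.78.
Need 2^N ≥ 3725.78; 2^11 = 2048, 2^12 = 4096.
Minimum N = 12.

12 bits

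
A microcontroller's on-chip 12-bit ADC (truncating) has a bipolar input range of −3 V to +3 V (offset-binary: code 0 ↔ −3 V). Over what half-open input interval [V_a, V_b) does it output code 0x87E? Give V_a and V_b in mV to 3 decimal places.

LSB = 6/2^12 = 1.465 mV.
Code 0x87E = 2174 decimal.
V_a = V_low + 2174·LSB = 0.18457 V; V_b = V_low + 2175·LSB = 0.186035 V.

[184.570 mV, 186.035 mV)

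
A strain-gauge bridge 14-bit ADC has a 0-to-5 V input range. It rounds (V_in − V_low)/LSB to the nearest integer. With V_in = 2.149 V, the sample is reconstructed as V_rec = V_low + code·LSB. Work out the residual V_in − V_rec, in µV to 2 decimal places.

-47.85 µV

LSB = 5/2^14 = 305.18 µV.
Scaled input = 7041.8432 LSBs, so code = 7042.
V_rec = 0 + 7042·0.000305176 = 2.1490479 V.
Difference: -4.78516e-05 V → -47.85 µV.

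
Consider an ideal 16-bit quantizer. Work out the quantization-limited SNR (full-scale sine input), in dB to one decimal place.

98.1 dB

SNR ≈ 6.02·N + 1.76 dB = 6.02·16 + 1.76 = 98.08 dB.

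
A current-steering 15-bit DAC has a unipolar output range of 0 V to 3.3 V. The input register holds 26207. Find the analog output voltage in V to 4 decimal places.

2.6393 V

LSB = 3.3 V / 2^15 = 100.71 µV.
V_out = 0 + 26207 × 0.000100708 V = 2.63925 V.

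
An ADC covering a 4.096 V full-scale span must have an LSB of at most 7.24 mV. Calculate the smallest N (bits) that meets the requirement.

10 bits

Number of steps required ≥ 4.096 V / 7.24 mV = 565.75.
Need 2^N ≥ 565.75; 2^9 = 512, 2^10 = 1024.
Minimum N = 10.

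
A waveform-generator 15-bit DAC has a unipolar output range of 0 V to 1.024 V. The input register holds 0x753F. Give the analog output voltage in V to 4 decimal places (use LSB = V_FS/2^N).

LSB = 1.024 V / 2^15 = 31.25 µV.
Code 0x753F = 30015 decimal.
V_out = 0 + 30015 × 3.125e-05 V = 0.937969 V.

0.9380 V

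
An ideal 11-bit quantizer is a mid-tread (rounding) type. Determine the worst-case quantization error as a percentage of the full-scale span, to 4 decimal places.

Rounding → worst-case error = ½ LSB = V_FS/2^12, so 100/4096 = 0.0244141 % of full scale.

0.0244 %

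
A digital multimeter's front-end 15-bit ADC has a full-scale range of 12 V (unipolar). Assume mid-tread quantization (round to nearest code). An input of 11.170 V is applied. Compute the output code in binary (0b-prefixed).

code 0b111011100100110 (decimal 30502)

LSB = 12 V / 32768 = 366.21 µV.
Input sits at 30501.547 steps above V_low.
round(30501.547) = 30502.
In binary (0b-prefixed): 0b111011100100110.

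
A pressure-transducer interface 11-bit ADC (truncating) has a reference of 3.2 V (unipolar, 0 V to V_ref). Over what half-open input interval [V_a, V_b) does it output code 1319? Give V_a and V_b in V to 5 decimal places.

[2.06094 V, 2.06250 V)

LSB = 3.2/2^11 = 1.562 mV.
V_a = V_low + 1319·LSB = 2.06094 V; V_b = V_low + 1320·LSB = 2.0625 V.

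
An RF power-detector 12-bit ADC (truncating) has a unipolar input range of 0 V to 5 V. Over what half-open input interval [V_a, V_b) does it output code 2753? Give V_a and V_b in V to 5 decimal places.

[3.36060 V, 3.36182 V)

LSB = 5/2^12 = 1.221 mV.
V_a = V_low + 2753·LSB = 3.3606 V; V_b = V_low + 2754·LSB = 3.36182 V.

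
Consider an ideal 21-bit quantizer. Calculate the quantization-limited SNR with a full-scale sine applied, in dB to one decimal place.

128.2 dB

SNR ≈ 6.02·N + 1.76 dB = 6.02·21 + 1.76 = 128.18 dB.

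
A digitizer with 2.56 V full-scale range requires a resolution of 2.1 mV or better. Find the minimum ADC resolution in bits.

Number of steps required ≥ 2.56 V / 2.1 mV = 1219.05.
Need 2^N ≥ 1219.05; 2^10 = 1024, 2^11 = 2048.
Minimum N = 11.

11 bits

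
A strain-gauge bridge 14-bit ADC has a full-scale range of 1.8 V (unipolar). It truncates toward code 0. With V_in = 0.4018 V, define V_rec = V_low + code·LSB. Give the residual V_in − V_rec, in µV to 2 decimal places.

29.98 µV

One LSB is 1.8 V / 16384 = 109.86 µV.
(V_in − V_low)/LSB = (0.4018 − 0)/0.000109863 = 3657.2729 → code 3657 (floor).
Code 3657 maps back to 0 + 3657×0.000109863 V = 0.40177002 V.
Difference: 2.99805e-05 V → 29.98 µV.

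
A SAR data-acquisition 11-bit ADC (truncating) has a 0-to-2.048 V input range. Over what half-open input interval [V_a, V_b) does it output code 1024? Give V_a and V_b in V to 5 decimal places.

[1.02400 V, 1.02500 V)

LSB = 2.048/2^11 = 1.000 mV.
V_a = V_low + 1024·LSB = 1.024 V; V_b = V_low + 1025·LSB = 1.025 V.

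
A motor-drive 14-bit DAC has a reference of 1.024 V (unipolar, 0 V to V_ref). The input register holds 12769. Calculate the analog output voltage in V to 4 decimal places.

0.7981 V

LSB = 1.024 V / 2^14 = 62.50 µV.
V_out = 0 + 12769 × 6.25e-05 V = 0.798063 V.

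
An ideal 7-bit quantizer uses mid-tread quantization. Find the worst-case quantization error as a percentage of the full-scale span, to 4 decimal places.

Rounding → worst-case error = ½ LSB = V_FS/2^8, so 100/256 = 0.390625 % of full scale.

0.3906 %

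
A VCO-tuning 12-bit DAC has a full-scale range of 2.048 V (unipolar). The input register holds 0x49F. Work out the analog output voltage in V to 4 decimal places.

0.5915 V

LSB = 2.048 V / 2^12 = 0.500 mV.
Code 0x49F = 1183 decimal.
V_out = 0 + 1183 × 0.0005 V = 0.5915 V.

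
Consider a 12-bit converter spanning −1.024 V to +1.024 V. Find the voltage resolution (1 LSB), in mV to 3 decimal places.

0.500 mV

Full-scale span = 2.048 V.
LSB = 2.048 / 2^12 = 2.048 / 4096 = 0.0005 V = 0.500 mV.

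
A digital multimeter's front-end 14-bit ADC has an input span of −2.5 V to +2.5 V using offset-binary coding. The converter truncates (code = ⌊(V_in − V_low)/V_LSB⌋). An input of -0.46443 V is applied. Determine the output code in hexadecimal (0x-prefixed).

code 0x1A0E (decimal 6670)

LSB = 5 V / 16384 = 305.18 µV.
Input sits at 6670.156 steps above V_low.
Floor → code 6670.
In hexadecimal (0x-prefixed): 0x1A0E.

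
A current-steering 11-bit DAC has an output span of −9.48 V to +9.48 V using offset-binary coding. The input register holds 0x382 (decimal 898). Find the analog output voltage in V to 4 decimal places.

-1.1665 V

LSB = 18.96 V / 2^11 = 9.258 mV.
Code 0x382 = 898 decimal.
V_out = (−9.48) + 898 × 0.00925781 V = -1.16648 V.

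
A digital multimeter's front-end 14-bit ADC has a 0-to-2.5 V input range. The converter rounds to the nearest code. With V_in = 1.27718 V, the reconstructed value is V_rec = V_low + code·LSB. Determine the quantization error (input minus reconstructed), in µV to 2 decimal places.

Step size: 2.5 V ÷ 2^14 = 152.59 µV.
(1.27718 − 0)/0.000152588 = 8370.1268; round gives code 8370.
Code 8370 maps back to 0 + 8370×0.000152588 V = 1.2771606 V.
Difference: 1.93555e-05 V → 19.36 µV.

19.36 µV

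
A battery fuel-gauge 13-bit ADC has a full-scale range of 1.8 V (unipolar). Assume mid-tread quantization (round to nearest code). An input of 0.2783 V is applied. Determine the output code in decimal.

code 1267

With 8192 levels over 1.8 V, one step is 219.73 µV.
(V_in − V_low)/LSB = (0.2783 − 0) / 0.000219727 = 1266.574.
Round → code 1267.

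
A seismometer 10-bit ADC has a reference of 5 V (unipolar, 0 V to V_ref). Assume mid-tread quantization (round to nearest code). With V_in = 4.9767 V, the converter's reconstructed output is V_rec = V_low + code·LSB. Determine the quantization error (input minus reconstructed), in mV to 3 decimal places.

1.114 mV

Step size: 5 V ÷ 2^10 = 4.883 mV.
Scaled input = 1019.2282 LSBs, so code = 1019.
Reconstructed: 4.9755859 V.
V_in − V_rec = 0.00111406 V = 1.114 mV.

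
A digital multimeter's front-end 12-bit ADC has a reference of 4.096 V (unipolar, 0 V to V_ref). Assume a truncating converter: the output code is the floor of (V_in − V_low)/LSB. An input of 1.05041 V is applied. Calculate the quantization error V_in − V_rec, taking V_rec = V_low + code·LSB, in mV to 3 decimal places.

0.410 mV

Step size: 4.096 V ÷ 2^12 = 1.000 mV.
(V_in − V_low)/LSB = (1.05041 − 0)/0.001 = 1050.4100 → code 1050 (floor).
V_rec = 0 + 1050·0.001 = 1.05 V.
Difference: 0.00041 V → 0.410 mV.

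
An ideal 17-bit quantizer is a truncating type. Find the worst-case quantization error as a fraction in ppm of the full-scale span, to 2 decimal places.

Truncating → worst-case error = 1 LSB = V_FS/2^17, so 1e+06/131072 = 7.62939 ppm of full scale.

7.63 ppm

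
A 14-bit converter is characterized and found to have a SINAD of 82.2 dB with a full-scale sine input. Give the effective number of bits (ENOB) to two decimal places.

ENOB = (SINAD − 1.76) / 6.02 = (82.2 − 1.76)/6.02 = 13.362.

13.36 bits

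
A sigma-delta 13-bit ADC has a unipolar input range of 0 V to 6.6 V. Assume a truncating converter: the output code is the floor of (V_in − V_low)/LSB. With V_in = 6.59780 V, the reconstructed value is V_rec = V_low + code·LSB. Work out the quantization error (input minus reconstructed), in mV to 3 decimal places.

0.217 mV

Step size: 6.6 V ÷ 2^13 = 0.806 mV.
(V_in − V_low)/LSB = (6.59780 − 0)/0.000805664 = 8189.2693 → code 8189 (floor).
V_rec = 0 + 8189·0.000805664 = 6.597583 V.
Error = 6.59780 − 6.597583 = 0.000216992 V = 0.217 mV.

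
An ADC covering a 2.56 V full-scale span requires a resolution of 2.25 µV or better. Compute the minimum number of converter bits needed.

Number of steps required ≥ 2.56 V / 2.25 µV = 1137777.78.
Need 2^N ≥ 1137777.78; 2^20 = 1048576, 2^21 = 2097152.
Minimum N = 21.

21 bits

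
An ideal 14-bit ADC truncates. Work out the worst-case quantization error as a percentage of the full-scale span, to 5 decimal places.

Truncating → worst-case error = 1 LSB = V_FS/2^14, so 100/16384 = 0.00610352 % of full scale.

0.00610 %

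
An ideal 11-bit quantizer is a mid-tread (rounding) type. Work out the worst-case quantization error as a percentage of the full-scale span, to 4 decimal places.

0.0244 %

Rounding → worst-case error = ½ LSB = V_FS/2^12, so 100/4096 = 0.0244141 % of full scale.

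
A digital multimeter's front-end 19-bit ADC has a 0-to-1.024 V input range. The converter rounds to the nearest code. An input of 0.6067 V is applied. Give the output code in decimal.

code 310630

With 524288 levels over 1.024 V, one step is 1.95 µV.
(0.6067 − 0) / 1.95313e-06 = 310630.400 LSBs.
So the output code is 310630.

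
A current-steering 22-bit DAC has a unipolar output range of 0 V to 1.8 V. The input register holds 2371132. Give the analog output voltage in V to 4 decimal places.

LSB = 1.8 V / 2^22 = 0.43 µV.
V_out = 0 + 2371132 × 4.29153e-07 V = 1.01758 V.

1.0176 V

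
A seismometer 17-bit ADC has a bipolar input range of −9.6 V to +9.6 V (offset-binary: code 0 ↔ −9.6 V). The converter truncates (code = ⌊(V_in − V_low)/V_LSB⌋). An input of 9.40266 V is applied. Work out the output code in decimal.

code 129724

Full-scale span = 19.2 V; LSB = 19.2/2^17 = 146.48 µV.
Input sits at 129724.826 steps above V_low.
Floor → code 129724.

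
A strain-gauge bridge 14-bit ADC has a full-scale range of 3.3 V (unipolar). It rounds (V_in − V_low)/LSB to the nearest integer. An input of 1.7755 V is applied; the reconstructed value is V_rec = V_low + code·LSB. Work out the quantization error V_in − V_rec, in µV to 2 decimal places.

One LSB is 3.3 V / 16384 = 201.42 µV.
(1.7755 − 0)/0.000201416 = 8815.0885; round gives code 8815.
V_rec = 0 + 8815·0.000201416 = 1.7754822 V.
V_in − V_rec = 1.78223e-05 V = 17.82 µV.

17.82 µV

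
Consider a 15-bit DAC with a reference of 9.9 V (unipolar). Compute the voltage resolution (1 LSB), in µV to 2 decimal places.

302.12 µV

Full-scale span = 9.9 V.
LSB = 9.9 / 2^15 = 9.9 / 32768 = 0.000302124 V = 302.12 µV.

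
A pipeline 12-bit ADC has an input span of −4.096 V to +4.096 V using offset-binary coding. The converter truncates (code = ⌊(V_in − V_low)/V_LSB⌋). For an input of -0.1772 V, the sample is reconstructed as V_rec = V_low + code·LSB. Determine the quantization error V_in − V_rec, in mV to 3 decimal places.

0.800 mV

One LSB is 8.192 V / 4096 = 2.000 mV.
(-0.1772 − (−4.096))/0.002 = 1959.4000; ⌊·⌋ gives code 1959.
Reconstructed: -0.178 V.
V_in − V_rec = 0.0008 V = 0.800 mV.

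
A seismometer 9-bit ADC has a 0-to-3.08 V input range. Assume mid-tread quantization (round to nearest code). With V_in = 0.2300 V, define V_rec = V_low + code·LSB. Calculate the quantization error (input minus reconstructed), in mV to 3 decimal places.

LSB = 3.08/2^9 = 6.016 mV.
(0.2300 − 0)/0.00601563 = 38.2338; round gives code 38.
Code 38 maps back to 0 + 38×0.00601563 V = 0.22859375 V.
Difference: 0.00140625 V → 1.406 mV.

1.406 mV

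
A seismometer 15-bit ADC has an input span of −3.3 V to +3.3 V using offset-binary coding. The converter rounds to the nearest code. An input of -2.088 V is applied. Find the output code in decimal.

Full-scale span = 6.6 V; LSB = 6.6/2^15 = 201.42 µV.
(-2.088 − (−3.3)) / 0.000201416 = 6017.396 LSBs.
So the output code is 6017.

code 6017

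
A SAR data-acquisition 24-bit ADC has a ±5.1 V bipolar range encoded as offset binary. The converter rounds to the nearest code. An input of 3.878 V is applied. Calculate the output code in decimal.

code 14767240

With 16777216 levels over 10.2 V, one step is 0.61 µV.
(3.878 − (−5.1)) / 6.07967e-07 = 14767239.730 LSBs.
Round → code 14767240.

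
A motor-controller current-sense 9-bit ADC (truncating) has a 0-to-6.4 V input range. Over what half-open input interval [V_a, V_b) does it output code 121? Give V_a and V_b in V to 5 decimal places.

LSB = 6.4/2^9 = 12.500 mV.
V_a = V_low + 121·LSB = 1.5125 V; V_b = V_low + 122·LSB = 1.525 V.

[1.51250 V, 1.52500 V)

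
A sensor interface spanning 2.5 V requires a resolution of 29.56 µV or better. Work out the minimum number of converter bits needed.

17 bits

Number of steps required ≥ 2.5 V / 29.56 µV = 84573.75.
Need 2^N ≥ 84573.75; 2^16 = 65536, 2^17 = 131072.
Minimum N = 17.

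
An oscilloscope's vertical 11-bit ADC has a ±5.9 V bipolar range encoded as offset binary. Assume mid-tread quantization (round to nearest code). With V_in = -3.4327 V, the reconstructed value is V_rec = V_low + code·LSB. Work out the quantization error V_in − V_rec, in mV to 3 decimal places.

1.284 mV

Step size: 11.8 V ÷ 2^11 = 5.762 mV.
Scaled input = 428.2229 LSBs, so code = 428.
Code 428 maps back to (−5.9) + 428×0.00576172 V = -3.4339844 V.
Error = -3.4327 − (−3.4339844) = 0.00128437 V = 1.284 mV.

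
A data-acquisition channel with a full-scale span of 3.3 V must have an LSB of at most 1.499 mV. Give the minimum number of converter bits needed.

12 bits

Number of steps required ≥ 3.3 V / 1.499 mV = 2201.47.
Need 2^N ≥ 2201.47; 2^11 = 2048, 2^12 = 4096.
Minimum N = 12.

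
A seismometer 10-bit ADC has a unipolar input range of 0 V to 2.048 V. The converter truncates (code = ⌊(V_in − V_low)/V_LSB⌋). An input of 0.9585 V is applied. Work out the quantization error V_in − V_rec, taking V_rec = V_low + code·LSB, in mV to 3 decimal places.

0.500 mV

LSB = 2.048/2^10 = 2.000 mV.
(V_in − V_low)/LSB = (0.9585 − 0)/0.002 = 479.2500 → code 479 (floor).
V_rec = 0 + 479·0.002 = 0.958 V.
Difference: 0.0005 V → 0.500 mV.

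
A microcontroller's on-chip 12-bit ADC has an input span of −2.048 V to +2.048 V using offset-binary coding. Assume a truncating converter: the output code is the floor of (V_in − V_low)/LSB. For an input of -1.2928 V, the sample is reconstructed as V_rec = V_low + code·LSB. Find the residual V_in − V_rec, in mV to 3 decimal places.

0.200 mV

LSB = 4.096/2^12 = 1.000 mV.
(V_in − V_low)/LSB = (-1.2928 − (−2.048))/0.001 = 755.2000 → code 755 (floor).
Reconstructed: -1.293 V.
Error = -1.2928 − (−1.293) = 0.0002 V = 0.200 mV.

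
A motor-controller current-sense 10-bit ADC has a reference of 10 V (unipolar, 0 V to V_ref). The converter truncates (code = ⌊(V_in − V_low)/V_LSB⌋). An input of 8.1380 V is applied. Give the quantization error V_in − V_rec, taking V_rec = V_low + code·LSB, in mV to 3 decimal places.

One LSB is 10 V / 1024 = 9.766 mV.
Scaled input = 833.3312 LSBs, so code = 833.
V_rec = 0 + 833·0.00976562 = 8.1347656 V.
Error = 8.1380 − 8.1347656 = 0.00323437 V = 3.234 mV.

3.234 mV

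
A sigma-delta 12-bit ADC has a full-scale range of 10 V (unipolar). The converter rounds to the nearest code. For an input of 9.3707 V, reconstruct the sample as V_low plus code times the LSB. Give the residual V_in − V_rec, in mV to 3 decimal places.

Step size: 10 V ÷ 2^12 = 2.441 mV.
(9.3707 − 0)/0.00244141 = 3838.2387; round gives code 3838.
Code 3838 maps back to 0 + 3838×0.00244141 V = 9.3701172 V.
V_in − V_rec = 0.000582812 V = 0.583 mV.

0.583 mV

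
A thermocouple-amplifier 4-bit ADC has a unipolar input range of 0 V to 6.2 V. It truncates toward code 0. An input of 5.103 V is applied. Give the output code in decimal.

LSB = 6.2 V / 16 = 387.500 mV.
(V_in − V_low)/LSB = (5.103 − 0) / 0.3875 = 13.169.
So the output code is 13.

code 13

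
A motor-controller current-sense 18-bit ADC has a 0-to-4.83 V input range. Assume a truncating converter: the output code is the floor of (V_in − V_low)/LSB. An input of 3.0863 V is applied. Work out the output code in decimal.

LSB = 4.83 V / 262144 = 18.42 µV.
Input sits at 167506.217 steps above V_low.
⌊·⌋(167506.217) = 167506.

code 167506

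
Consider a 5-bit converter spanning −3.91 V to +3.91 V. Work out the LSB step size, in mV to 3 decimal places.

Full-scale span = 7.82 V.
LSB = 7.82 / 2^5 = 7.82 / 32 = 0.244375 V = 244.375 mV.

244.375 mV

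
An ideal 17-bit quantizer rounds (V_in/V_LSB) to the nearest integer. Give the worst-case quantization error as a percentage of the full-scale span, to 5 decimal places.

Rounding → worst-case error = ½ LSB = V_FS/2^18, so 100/262144 = 0.00038147 % of full scale.

0.00038 %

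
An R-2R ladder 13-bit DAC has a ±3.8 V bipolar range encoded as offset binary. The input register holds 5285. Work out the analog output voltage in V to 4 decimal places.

1.1031 V

LSB = 7.6 V / 2^13 = 0.928 mV.
V_out = (−3.8) + 5285 × 0.000927734 V = 1.10308 V.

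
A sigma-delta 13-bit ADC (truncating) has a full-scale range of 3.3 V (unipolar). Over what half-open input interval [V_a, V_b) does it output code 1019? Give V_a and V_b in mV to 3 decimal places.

[410.486 mV, 410.889 mV)

LSB = 3.3/2^13 = 402.83 µV.
V_a = V_low + 1019·LSB = 0.410486 V; V_b = V_low + 1020·LSB = 0.410889 V.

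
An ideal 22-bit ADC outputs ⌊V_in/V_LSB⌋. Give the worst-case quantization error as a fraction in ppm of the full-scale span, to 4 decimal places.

Truncating → worst-case error = 1 LSB = V_FS/2^22, so 1e+06/4194304 = 0.238419 ppm of full scale.

0.2384 ppm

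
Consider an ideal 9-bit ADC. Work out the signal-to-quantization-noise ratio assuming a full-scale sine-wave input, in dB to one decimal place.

55.9 dB

SNR ≈ 6.02·N + 1.76 dB = 6.02·9 + 1.76 = 55.94 dB.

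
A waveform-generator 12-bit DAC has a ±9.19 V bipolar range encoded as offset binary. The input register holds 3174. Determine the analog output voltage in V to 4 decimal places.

5.0527 V

LSB = 18.38 V / 2^12 = 4.487 mV.
V_out = (−9.19) + 3174 × 0.0044873 V = 5.05271 V.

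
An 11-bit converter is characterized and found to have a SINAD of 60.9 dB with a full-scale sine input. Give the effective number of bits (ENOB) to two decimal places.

9.82 bits

ENOB = (SINAD − 1.76) / 6.02 = (60.9 − 1.76)/6.02 = 9.824.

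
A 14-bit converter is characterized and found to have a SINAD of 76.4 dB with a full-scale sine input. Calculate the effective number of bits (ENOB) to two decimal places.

ENOB = (SINAD − 1.76) / 6.02 = (76.4 − 1.76)/6.02 = 12.399.

12.40 bits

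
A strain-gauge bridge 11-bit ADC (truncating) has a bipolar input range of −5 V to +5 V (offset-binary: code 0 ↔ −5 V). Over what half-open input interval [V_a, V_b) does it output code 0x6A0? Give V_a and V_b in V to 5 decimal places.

[3.28125 V, 3.28613 V)

LSB = 10/2^11 = 4.883 mV.
Code 0x6A0 = 1696 decimal.
V_a = V_low + 1696·LSB = 3.28125 V; V_b = V_low + 1697·LSB = 3.28613 V.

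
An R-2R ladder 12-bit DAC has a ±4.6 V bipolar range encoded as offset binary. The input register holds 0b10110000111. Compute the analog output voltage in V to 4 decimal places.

-1.4218 V

LSB = 9.2 V / 2^12 = 2.246 mV.
Code 0b10110000111 = 1415 decimal.
V_out = (−4.6) + 1415 × 0.00224609 V = -1.42178 V.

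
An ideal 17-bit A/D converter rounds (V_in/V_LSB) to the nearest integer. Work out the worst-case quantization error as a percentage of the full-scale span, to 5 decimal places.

0.00038 %

Rounding → worst-case error = ½ LSB = V_FS/2^18, so 100/262144 = 0.00038147 % of full scale.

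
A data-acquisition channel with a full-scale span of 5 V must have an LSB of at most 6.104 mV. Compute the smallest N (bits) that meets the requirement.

Number of steps required ≥ 5 V / 6.104 mV = 819.13.
Need 2^N ≥ 819.13; 2^9 = 512, 2^10 = 1024.
Minimum N = 10.

10 bits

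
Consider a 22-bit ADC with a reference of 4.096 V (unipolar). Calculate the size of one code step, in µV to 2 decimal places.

Full-scale span = 4.096 V.
LSB = 4.096 / 2^22 = 4.096 / 4194304 = 9.76563e-07 V = 0.98 µV.

0.98 µV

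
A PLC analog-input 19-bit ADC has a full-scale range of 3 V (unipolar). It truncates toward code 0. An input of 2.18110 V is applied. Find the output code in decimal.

LSB = 3 V / 524288 = 5.72 µV.
Input sits at 381174.852 steps above V_low.
Floor → code 381174.

code 381174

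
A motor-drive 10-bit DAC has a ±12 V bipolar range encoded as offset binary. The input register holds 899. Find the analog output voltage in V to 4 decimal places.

LSB = 24 V / 2^10 = 23.438 mV.
V_out = (−12) + 899 × 0.0234375 V = 9.07031 V.

9.0703 V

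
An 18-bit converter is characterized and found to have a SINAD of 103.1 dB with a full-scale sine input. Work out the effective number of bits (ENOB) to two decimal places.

16.83 bits

ENOB = (SINAD − 1.76) / 6.02 = (103.1 − 1.76)/6.02 = 16.834.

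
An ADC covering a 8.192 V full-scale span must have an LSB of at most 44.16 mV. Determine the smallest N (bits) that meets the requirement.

Number of steps required ≥ 8.192 V / 44.16 mV = 185.51.
Need 2^N ≥ 185.51; 2^7 = 128, 2^8 = 256.
Minimum N = 8.

8 bits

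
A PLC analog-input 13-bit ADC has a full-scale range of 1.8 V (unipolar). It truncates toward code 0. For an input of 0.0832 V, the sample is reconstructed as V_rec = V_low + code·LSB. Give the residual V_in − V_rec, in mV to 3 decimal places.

LSB = 1.8/2^13 = 219.73 µV.
(V_in − V_low)/LSB = (0.0832 − 0)/0.000219727 = 378.6524 → code 378 (floor).
Code 378 maps back to 0 + 378×0.000219727 V = 0.083056641 V.
Error = 0.0832 − 0.083056641 = 0.000143359 V = 0.143 mV.

0.143 mV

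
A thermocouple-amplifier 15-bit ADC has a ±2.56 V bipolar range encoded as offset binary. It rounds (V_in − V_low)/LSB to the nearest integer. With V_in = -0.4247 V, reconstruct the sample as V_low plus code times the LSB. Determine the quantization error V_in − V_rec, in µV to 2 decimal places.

-12.50 µV

Step size: 5.12 V ÷ 2^15 = 156.25 µV.
(V_in − V_low)/LSB = (-0.4247 − (−2.56))/0.00015625 = 13665.9200 → code 13666 (round).
Code 13666 maps back to (−2.56) + 13666×0.00015625 V = -0.4246875 V.
Difference: -1.25e-05 V → -12.50 µV.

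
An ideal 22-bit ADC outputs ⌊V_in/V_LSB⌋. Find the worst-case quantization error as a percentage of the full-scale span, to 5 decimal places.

0.00002 %

Truncating → worst-case error = 1 LSB = V_FS/2^22, so 100/4194304 = 2.38419e-05 % of full scale.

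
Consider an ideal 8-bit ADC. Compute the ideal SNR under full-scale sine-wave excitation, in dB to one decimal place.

SNR ≈ 6.02·N + 1.76 dB = 6.02·8 + 1.76 = 49.92 dB.

49.9 dB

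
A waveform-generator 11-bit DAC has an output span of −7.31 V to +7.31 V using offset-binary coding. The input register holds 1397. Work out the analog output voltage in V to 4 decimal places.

LSB = 14.62 V / 2^11 = 7.139 mV.
V_out = (−7.31) + 1397 × 0.00713867 V = 2.66272 V.

2.6627 V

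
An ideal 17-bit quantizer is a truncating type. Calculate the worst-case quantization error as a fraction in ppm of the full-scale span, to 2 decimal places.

7.63 ppm

Truncating → worst-case error = 1 LSB = V_FS/2^17, so 1e+06/131072 = 7.62939 ppm of full scale.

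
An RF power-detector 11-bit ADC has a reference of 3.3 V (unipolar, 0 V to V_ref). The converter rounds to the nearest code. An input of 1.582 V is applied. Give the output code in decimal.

code 982

With 2048 levels over 3.3 V, one step is 1.611 mV.
Input sits at 981.799 steps above V_low.
round(981.799) = 982.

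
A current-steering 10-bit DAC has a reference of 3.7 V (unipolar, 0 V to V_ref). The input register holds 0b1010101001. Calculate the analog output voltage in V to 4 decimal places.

LSB = 3.7 V / 2^10 = 3.613 mV.
Code 0b1010101001 = 681 decimal.
V_out = 0 + 681 × 0.00361328 V = 2.46064 V.

2.4606 V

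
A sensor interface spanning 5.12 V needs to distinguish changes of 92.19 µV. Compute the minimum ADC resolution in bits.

16 bits

Number of steps required ≥ 5.12 V / 92.19 µV = 55537.48.
Need 2^N ≥ 55537.48; 2^15 = 32768, 2^16 = 65536.
Minimum N = 16.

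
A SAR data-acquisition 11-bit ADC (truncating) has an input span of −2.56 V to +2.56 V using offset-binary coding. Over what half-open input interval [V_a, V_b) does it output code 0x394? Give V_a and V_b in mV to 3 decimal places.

[-270.000 mV, -267.500 mV)

LSB = 5.12/2^11 = 2.500 mV.
Code 0x394 = 916 decimal.
V_a = V_low + 916·LSB = -0.27 V; V_b = V_low + 917·LSB = -0.2675 V.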